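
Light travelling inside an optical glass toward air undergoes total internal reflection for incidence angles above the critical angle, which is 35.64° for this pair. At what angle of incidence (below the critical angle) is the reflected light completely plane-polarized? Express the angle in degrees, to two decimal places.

sin θ_c = n₂/n₁, so n₂/n₁ = sin 35.64° = 0.5827.
Brewster: tan θ_B = n₂/n₁ = 0.5827.
θ_B = arctan(0.5827) = 30.23°.

θ_B ≈ 30.23°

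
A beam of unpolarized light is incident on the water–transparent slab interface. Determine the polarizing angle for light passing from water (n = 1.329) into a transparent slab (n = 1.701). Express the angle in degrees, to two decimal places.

The reflected p-component vanishes when tan θ_B = n₂/n₁.
tan θ_B = n₂/n₁ = 1.701/1.329 = 1.2799.
So θ_B = arctan 1.2799 = 52.00°.

θ_B ≈ 52.00°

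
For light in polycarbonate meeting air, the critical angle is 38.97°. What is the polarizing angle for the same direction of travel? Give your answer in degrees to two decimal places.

θ_B ≈ 32.17°

At the critical angle sin θ_c = n₂/n₁, giving n₂/n₁ = sin 38.97° = 0.6289.
Then tan θ_B = n₂/n₁ = 0.6289, so θ_B = arctan 0.6289 = 32.17°.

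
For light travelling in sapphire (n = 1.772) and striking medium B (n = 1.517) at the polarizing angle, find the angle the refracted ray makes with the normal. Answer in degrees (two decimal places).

θ_B = arctan(n₂/n₁) = arctan(1.517/1.772) = 40.57°.
At Brewster's angle the reflected and refracted rays are perpendicular, so θ_t = 90° − θ_B = 90° − 40.57° = 49.43°.

θ_t ≈ 49.43°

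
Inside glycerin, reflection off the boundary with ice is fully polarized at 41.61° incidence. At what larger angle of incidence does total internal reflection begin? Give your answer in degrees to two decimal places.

tan θ_B = n₂/n₁ = tan 41.61° = 0.8882.
Total internal reflection: sin θ_c = n₂/n₁ = 0.8882.
θ_c = arcsin(0.8882) = 62.64°.

θ_c ≈ 62.64°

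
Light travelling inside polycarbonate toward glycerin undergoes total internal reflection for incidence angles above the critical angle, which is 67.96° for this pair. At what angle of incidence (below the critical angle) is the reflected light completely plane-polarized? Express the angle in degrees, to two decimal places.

θ_B ≈ 42.83°

At the critical angle sin θ_c = n₂/n₁, giving n₂/n₁ = sin 67.96° = 0.9269.
Then tan θ_B = n₂/n₁ = 0.9269, so θ_B = arctan 0.9269 = 42.83°.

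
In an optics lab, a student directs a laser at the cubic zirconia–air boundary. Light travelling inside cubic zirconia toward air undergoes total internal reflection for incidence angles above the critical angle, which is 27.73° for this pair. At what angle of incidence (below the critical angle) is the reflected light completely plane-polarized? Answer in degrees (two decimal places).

θ_B ≈ 24.95°

At the critical angle sin θ_c = n₂/n₁, giving n₂/n₁ = sin 27.73° = 0.4653.
Then tan θ_B = n₂/n₁ = 0.4653, so θ_B = arctan 0.4653 = 24.95°.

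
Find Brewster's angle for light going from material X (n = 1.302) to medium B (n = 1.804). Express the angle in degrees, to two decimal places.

θ_B ≈ 54.18°

At Brewster's angle the reflected and refracted rays are perpendicular, which with Snell's law gives tan θ_B = n₂/n₁.
Brewster's condition: tan θ_B = n₂/n₁ = 1.804/1.302 = 1.3856.
So θ_B = arctan 1.3856 = 54.18°.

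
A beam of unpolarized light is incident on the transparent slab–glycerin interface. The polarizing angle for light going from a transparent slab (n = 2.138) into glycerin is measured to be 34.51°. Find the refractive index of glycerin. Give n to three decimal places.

n ≈ 1.470

Full polarization of the reflected beam means tan θ_B = n₂/n₁, where n₁ is the incident medium (a transparent slab).
n₂ = n₁ tan θ_B = 2.138 × tan 34.51° = 1.470.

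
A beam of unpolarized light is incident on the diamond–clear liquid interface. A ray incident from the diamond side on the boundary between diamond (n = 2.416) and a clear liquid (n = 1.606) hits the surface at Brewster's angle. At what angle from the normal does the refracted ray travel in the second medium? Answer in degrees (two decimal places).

θ_B = arctan(n₂/n₁) = arctan(1.606/2.416) = 33.61°.
At Brewster's angle the reflected and refracted rays are perpendicular, so θ_t = 90° − θ_B = 90° − 33.61° = 56.39°.

θ_t ≈ 56.39°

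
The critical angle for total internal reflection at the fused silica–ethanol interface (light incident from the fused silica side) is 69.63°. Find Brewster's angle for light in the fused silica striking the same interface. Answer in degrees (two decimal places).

θ_B ≈ 43.15°

n₂/n₁ = sin θ_c = sin 69.63° = 0.9375.
tan θ_B equals the same ratio, so θ_B = arctan(0.9375) = 43.15°.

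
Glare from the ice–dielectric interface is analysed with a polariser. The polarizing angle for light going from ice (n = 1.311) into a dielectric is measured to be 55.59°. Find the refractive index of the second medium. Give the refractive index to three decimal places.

Full polarization of the reflected beam means tan θ_B = n₂/n₁, where n₁ is the incident medium (ice).
n₂ = n₁ tan θ_B = 1.311 × tan 55.59° = 1.914.

n ≈ 1.914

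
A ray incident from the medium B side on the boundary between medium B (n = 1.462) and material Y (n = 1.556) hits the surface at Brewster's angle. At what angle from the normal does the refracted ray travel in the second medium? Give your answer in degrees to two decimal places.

tan θ_B = n₂/n₁ = 1.556/1.462 = 1.0643, so θ_B = 46.78°.
The refracted ray is perpendicular to the reflected ray, so θ_t = 90° − θ_B = 43.22°.

θ_t ≈ 43.22°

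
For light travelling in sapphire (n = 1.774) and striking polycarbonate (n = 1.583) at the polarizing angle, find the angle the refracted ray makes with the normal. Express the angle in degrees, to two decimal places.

θ_B = arctan(n₂/n₁) = arctan(1.583/1.774) = 41.74°.
The refracted ray is perpendicular to the reflected ray, so θ_t = 90° − θ_B = 48.26°.

θ_t ≈ 48.26°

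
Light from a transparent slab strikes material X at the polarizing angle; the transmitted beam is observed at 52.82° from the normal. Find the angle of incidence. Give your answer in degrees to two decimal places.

Since the reflected and refracted rays are at right angles at the polarizing angle, θ_B + θ_t = 90°.
So θ_B = 90° − θ_t = 90° − 52.82° = 37.18°.

θ_B ≈ 37.18°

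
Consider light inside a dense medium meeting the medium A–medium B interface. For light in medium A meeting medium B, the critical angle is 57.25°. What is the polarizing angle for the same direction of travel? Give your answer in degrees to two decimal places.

θ_B ≈ 40.07°

sin θ_c = n₂/n₁, so n₂/n₁ = sin 57.25° = 0.8410.
Brewster: tan θ_B = n₂/n₁ = 0.8410.
θ_B = arctan(0.8410) = 40.07°.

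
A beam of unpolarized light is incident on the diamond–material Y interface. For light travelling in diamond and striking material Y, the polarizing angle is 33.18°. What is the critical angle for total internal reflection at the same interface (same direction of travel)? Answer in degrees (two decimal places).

tan θ_B = n₂/n₁ = tan 33.18° = 0.6539.
Total internal reflection: sin θ_c = n₂/n₁ = 0.6539.
θ_c = arcsin(0.6539) = 40.84°.

θ_c ≈ 40.84°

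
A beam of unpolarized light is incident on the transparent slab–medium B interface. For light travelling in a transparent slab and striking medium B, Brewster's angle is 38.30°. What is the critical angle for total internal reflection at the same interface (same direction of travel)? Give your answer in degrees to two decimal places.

θ_c ≈ 52.16°

n₂/n₁ = tan 38.30° = 0.7898; the critical angle satisfies sin θ_c = n₂/n₁.
θ_c = arcsin(0.7898) = 52.16°.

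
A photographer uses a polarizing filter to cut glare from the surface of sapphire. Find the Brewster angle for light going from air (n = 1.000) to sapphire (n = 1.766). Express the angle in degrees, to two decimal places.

θ_B ≈ 60.48°

At Brewster's angle the reflected and refracted rays are perpendicular, which with Snell's law gives tan θ_B = n₂/n₁.
Here n₂/n₁ = 1.766/1.000 = 1.7660, and Brewster's law gives tan θ_B = n₂/n₁.
θ_B = arctan(1.7660) = 60.48°.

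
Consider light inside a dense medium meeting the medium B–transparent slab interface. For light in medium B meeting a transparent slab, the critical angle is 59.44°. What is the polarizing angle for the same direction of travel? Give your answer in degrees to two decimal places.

θ_B ≈ 40.73°

At the critical angle sin θ_c = n₂/n₁, giving n₂/n₁ = sin 59.44° = 0.8611.
Then tan θ_B = n₂/n₁ = 0.8611, so θ_B = arctan 0.8611 = 40.73°.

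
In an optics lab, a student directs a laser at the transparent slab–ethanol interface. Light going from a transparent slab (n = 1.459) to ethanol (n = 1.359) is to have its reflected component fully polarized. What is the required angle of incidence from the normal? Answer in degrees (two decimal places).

The reflected p-component vanishes when tan θ_B = n₂/n₁.
tan θ_B = n₂/n₁ = 1.359/1.459 = 0.9315.
So θ_B = arctan 0.9315 = 42.97°.

θ_B ≈ 42.97°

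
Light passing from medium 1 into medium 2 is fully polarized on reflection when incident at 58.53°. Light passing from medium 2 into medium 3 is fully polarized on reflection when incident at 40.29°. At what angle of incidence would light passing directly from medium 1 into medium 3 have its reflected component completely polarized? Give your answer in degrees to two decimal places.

θ_B ≈ 54.17°

tan θ_B(1→2) = n₂/n₁ = tan 58.53° = 1.6338.
tan θ_B(2→3) = n₃/n₂ = tan 40.29° = 0.8478.
So n₃/n₁ = (n₂/n₁)(n₃/n₂) = 1.6338 × 0.8478 = 1.3850.
θ_B(1→3) = arctan(1.3850) = 54.17°.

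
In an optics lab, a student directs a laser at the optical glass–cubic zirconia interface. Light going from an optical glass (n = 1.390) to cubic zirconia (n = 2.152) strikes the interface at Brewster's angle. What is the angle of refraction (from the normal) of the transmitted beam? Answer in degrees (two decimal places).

θ_B = arctan(n₂/n₁) = arctan(2.152/1.390) = 57.14°.
At Brewster's angle the reflected and refracted rays are perpendicular, so θ_t = 90° − θ_B = 90° − 57.14° = 32.86°.

θ_t ≈ 32.86°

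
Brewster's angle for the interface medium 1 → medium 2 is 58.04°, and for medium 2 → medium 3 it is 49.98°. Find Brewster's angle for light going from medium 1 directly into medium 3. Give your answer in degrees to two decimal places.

tan θ_B(1→2) = n₂/n₁ = tan 58.04° = 1.6028.
tan θ_B(2→3) = n₃/n₂ = tan 49.98° = 1.1909.
So n₃/n₁ = (n₂/n₁)(n₃/n₂) = 1.6028 × 1.1909 = 1.9088.
θ_B(1→3) = arctan(1.9088) = 62.35°.

θ_B ≈ 62.35°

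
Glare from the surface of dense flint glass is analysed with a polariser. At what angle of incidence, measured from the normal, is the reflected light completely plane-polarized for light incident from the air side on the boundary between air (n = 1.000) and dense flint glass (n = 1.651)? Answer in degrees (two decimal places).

θ_B ≈ 58.80°

At Brewster's angle the reflected and refracted rays are perpendicular, which with Snell's law gives tan θ_B = n₂/n₁.
tan θ_B = n₂/n₁ = 1.651/1.000 = 1.6510.
So θ_B = arctan 1.6510 = 58.80°.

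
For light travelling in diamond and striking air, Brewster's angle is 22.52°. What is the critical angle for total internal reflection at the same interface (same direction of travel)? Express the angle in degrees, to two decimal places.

θ_c ≈ 24.50°

From Brewster, n₂/n₁ = tan θ_B = tan 22.52° = 0.4146.
Then sin θ_c = n₂/n₁ = 0.4146, so θ_c = arcsin 0.4146 = 24.50°.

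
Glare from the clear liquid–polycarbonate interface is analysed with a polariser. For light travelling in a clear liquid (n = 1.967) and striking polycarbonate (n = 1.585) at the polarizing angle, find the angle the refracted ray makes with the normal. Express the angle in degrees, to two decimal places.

θ_t ≈ 51.14°

tan θ_B = n₂/n₁ = 1.585/1.967 = 0.8058, so θ_B = 38.86°.
Since θ_B + θ_t = 90° at Brewster incidence, θ_t = 90° − 38.86° = 51.14°.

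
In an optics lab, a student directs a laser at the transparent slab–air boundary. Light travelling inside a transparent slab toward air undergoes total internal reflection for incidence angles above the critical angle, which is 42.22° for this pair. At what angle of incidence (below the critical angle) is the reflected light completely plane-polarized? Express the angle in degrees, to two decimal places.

θ_B ≈ 33.90°

At the critical angle sin θ_c = n₂/n₁, giving n₂/n₁ = sin 42.22° = 0.6720.
Then tan θ_B = n₂/n₁ = 0.6720, so θ_B = arctan 0.6720 = 33.90°.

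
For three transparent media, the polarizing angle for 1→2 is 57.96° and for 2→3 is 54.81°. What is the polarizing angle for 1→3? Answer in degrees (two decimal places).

n₂/n₁ = tan 57.96° = 1.5979 and n₃/n₂ = tan 54.81° = 1.4181.
n₃/n₁ = 2.2659. Then tan θ_B(1→3) = n₃/n₁, so θ_B(1→3) = arctan(2.2659) = 66.19°.

θ_B ≈ 66.19°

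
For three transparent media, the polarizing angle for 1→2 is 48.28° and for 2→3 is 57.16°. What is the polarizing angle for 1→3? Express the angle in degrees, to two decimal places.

θ_B ≈ 60.08°

tan θ_B(1→2) = n₂/n₁ = tan 48.28° = 1.1216.
tan θ_B(2→3) = n₃/n₂ = tan 57.16° = 1.5493.
n₃/n₁ = 1.7377. Then tan θ_B(1→3) = n₃/n₁, so θ_B(1→3) = arctan(1.7377) = 60.08°.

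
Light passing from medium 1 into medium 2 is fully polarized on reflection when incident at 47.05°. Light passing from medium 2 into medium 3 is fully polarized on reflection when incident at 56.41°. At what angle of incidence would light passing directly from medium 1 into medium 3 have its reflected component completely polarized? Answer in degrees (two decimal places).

θ_B ≈ 58.27°

Each Brewster angle gives a ratio: n₂/n₁ = tan 47.05° = 1.0742, n₃/n₂ = tan 56.41° = 1.5057.
Multiplying, n₃/n₁ = 1.0742 × 1.5057 = 1.6175, and θ_B(1→3) = arctan 1.6175 = 58.27°.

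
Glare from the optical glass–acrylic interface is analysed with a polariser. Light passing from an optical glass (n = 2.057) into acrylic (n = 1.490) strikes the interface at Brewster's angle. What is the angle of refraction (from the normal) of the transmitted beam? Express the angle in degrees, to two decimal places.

First find Brewster's angle: tan θ_B = 1.490/2.057 = 0.7244, giving θ_B = 35.92°.
At Brewster's angle the reflected and refracted rays are perpendicular, so θ_t = 90° − θ_B = 90° − 35.92° = 54.08°.

θ_t ≈ 54.08°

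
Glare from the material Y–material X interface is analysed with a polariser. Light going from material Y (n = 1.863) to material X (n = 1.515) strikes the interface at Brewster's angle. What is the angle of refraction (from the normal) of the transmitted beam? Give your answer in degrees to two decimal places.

tan θ_B = n₂/n₁ = 1.515/1.863 = 0.8132, so θ_B = 39.12°.
At Brewster's angle the reflected and refracted rays are perpendicular, so θ_t = 90° − θ_B = 90° − 39.12° = 50.88°.

θ_t ≈ 50.88°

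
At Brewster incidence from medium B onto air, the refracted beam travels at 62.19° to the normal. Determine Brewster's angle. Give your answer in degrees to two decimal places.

At Brewster's angle the reflected and refracted rays are perpendicular, so θ_B + θ_t = 90°.
θ_B = 90° − 62.19° = 27.81°.

θ_B ≈ 27.81°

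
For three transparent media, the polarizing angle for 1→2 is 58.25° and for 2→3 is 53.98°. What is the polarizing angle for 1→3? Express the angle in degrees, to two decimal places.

Each Brewster angle gives a ratio: n₂/n₁ = tan 58.25° = 1.6160, n₃/n₂ = tan 53.98° = 1.3754.
So n₃/n₁ = (n₂/n₁)(n₃/n₂) = 1.6160 × 1.3754 = 2.2226.
θ_B(1→3) = arctan(2.2226) = 65.78°.

θ_B ≈ 65.78°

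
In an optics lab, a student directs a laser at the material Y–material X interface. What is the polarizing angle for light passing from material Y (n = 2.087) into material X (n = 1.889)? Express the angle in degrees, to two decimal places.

The reflected p-component vanishes when tan θ_B = n₂/n₁.
Brewster's condition: tan θ_B = n₂/n₁ = 1.889/2.087 = 0.9051.
θ_B = arctan(0.9051) = 42.15°.

θ_B ≈ 42.15°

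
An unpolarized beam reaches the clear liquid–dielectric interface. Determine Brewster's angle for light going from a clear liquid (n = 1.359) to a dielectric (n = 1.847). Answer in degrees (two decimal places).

θ_B ≈ 53.65°

The reflected p-component vanishes when tan θ_B = n₂/n₁.
tan θ_B = n₂/n₁ = 1.847/1.359 = 1.3591.
So θ_B = arctan 1.3591 = 53.65°.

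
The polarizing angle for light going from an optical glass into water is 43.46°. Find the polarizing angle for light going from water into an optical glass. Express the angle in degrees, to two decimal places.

Reversing the direction swaps n₁ and n₂, so tan θ_B' = 1/tan θ_B and θ_B' = 90° − θ_B.
Hence θ_B' = 90° − 43.46° = 46.54°.

θ_B' ≈ 46.54°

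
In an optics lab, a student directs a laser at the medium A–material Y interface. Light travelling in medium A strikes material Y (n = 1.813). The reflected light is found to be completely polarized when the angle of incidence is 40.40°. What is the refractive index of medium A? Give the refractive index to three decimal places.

n ≈ 2.130

At Brewster's angle, tan θ_B = n₂/n₁ with n₁ on the incident side (medium A) and n₂ on the transmitted side (material Y).
n₁ = n₂ / tan θ_B = 1.813 / tan 40.40° = 2.130.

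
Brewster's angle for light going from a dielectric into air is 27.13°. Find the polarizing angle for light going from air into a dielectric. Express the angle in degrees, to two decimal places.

θ_B' ≈ 62.87°

tan θ_B' = n₁/n₂ = 1/tan θ_B, so θ_B' = 90° − θ_B.
θ_B' = 90° − 27.13° = 62.87°.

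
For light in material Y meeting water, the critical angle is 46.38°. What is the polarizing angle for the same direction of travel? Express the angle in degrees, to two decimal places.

At the critical angle sin θ_c = n₂/n₁, giving n₂/n₁ = sin 46.38° = 0.7239.
Then tan θ_B = n₂/n₁ = 0.7239, so θ_B = arctan 0.7239 = 35.90°.

θ_B ≈ 35.90°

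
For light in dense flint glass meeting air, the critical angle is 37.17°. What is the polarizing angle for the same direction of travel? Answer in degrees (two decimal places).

sin θ_c = n₂/n₁, so n₂/n₁ = sin 37.17° = 0.6042.
Brewster: tan θ_B = n₂/n₁ = 0.6042.
θ_B = arctan(0.6042) = 31.14°.

θ_B ≈ 31.14°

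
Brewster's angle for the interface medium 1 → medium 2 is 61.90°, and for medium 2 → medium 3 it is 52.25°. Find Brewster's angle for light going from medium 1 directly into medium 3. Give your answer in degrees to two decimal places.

n₂/n₁ = tan 61.90° = 1.8728 and n₃/n₂ = tan 52.25° = 1.2915.
Multiplying, n₃/n₁ = 1.8728 × 1.2915 = 2.4188, and θ_B(1→3) = arctan 2.4188 = 67.54°.

θ_B ≈ 67.54°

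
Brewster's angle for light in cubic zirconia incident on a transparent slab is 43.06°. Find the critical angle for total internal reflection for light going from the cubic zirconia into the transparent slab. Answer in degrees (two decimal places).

θ_c ≈ 69.14°

From Brewster, n₂/n₁ = tan θ_B = tan 43.06° = 0.9345.
Then sin θ_c = n₂/n₁ = 0.9345, so θ_c = arcsin 0.9345 = 69.14°.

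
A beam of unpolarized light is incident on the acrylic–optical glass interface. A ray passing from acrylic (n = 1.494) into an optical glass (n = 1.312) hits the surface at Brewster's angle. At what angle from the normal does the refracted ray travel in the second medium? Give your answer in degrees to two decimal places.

θ_t ≈ 48.71°

First find Brewster's angle: tan θ_B = 1.312/1.494 = 0.8782, giving θ_B = 41.29°.
At Brewster's angle the reflected and refracted rays are perpendicular, so θ_t = 90° − θ_B = 90° − 41.29° = 48.71°.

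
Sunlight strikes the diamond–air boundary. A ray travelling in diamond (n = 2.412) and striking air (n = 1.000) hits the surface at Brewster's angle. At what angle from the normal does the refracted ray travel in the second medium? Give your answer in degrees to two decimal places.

θ_t ≈ 67.48°

θ_B = arctan(n₂/n₁) = arctan(1.000/2.412) = 22.52°.
At Brewster's angle the reflected and refracted rays are perpendicular, so θ_t = 90° − θ_B = 90° − 22.52° = 67.48°.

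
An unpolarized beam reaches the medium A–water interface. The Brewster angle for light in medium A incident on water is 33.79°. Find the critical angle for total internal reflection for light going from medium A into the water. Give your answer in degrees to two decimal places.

tan θ_B = n₂/n₁ = tan 33.79° = 0.6692.
Total internal reflection: sin θ_c = n₂/n₁ = 0.6692.
θ_c = arcsin(0.6692) = 42.00°.

θ_c ≈ 42.00°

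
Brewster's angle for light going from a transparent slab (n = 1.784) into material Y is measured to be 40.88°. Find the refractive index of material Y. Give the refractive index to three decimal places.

n ≈ 1.544

At Brewster's angle, tan θ_B = n₂/n₁ with n₁ on the incident side (a transparent slab) and n₂ on the transmitted side (material Y).
n₂ = n₁ tan θ_B = 1.784 × tan 40.88° = 1.544.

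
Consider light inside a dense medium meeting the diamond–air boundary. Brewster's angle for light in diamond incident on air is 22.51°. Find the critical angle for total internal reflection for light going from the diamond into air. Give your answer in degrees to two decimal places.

θ_c ≈ 24.48°

From Brewster, n₂/n₁ = tan θ_B = tan 22.51° = 0.4144.
Then sin θ_c = n₂/n₁ = 0.4144, so θ_c = arcsin 0.4144 = 24.48°.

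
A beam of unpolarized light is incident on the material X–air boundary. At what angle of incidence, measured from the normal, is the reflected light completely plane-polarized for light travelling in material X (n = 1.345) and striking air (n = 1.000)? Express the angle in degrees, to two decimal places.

θ_B ≈ 36.63°

At Brewster's angle the reflected and refracted rays are perpendicular, which with Snell's law gives tan θ_B = n₂/n₁.
Brewster's condition: tan θ_B = n₂/n₁ = 1.000/1.345 = 0.7435.
θ_B = arctan(0.7435) = 36.63°.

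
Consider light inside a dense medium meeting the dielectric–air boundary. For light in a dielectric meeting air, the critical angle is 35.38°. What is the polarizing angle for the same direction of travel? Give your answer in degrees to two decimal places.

At the critical angle sin θ_c = n₂/n₁, giving n₂/n₁ = sin 35.38° = 0.5790.
Then tan θ_B = n₂/n₁ = 0.5790, so θ_B = arctan 0.5790 = 30.07°.

θ_B ≈ 30.07°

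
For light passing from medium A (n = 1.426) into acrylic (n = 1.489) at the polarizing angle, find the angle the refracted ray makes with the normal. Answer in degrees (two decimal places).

θ_t ≈ 43.76°

θ_B = arctan(n₂/n₁) = arctan(1.489/1.426) = 46.24°.
Since θ_B + θ_t = 90° at Brewster incidence, θ_t = 90° − 46.24° = 43.76°.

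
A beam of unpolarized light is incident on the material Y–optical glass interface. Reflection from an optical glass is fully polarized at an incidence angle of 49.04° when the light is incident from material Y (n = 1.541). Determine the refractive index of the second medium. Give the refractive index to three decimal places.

Brewster's law: tan θ_B = n₂/n₁ (light incident in material Y, refracted into an optical glass).
n₂ = n₁ tan θ_B = 1.541 × tan 49.04° = 1.775.

n ≈ 1.775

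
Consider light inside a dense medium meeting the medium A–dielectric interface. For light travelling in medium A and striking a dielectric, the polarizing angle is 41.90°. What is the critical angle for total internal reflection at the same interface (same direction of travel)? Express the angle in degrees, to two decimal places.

n₂/n₁ = tan 41.90° = 0.8972; the critical angle satisfies sin θ_c = n₂/n₁.
θ_c = arcsin(0.8972) = 63.80°.

θ_c ≈ 63.80°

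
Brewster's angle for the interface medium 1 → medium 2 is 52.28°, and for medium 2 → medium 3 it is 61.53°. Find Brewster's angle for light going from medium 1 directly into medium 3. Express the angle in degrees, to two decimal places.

θ_B ≈ 67.25°

tan θ_B(1→2) = n₂/n₁ = tan 52.28° = 1.2929.
tan θ_B(2→3) = n₃/n₂ = tan 61.53° = 1.8441.
Multiplying, n₃/n₁ = 1.2929 × 1.8441 = 2.3842, and θ_B(1→3) = arctan 2.3842 = 67.25°.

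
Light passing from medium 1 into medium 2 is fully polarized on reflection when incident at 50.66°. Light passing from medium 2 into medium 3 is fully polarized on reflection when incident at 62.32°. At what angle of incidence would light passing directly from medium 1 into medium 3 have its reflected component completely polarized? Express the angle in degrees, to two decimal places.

θ_B ≈ 66.73°

Each Brewster angle gives a ratio: n₂/n₁ = tan 50.66° = 1.2200, n₃/n₂ = tan 62.32° = 1.9063.
So n₃/n₁ = (n₂/n₁)(n₃/n₂) = 1.2200 × 1.9063 = 2.3258.
θ_B(1→3) = arctan(2.3258) = 66.73°.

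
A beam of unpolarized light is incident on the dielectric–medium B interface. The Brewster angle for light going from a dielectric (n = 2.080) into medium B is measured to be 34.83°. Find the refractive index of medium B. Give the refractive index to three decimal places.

n ≈ 1.447

Brewster's law: tan θ_B = n₂/n₁ (light incident in a dielectric, refracted into medium B).
n₂ = n₁ tan θ_B = 2.080 × tan 34.83° = 1.447.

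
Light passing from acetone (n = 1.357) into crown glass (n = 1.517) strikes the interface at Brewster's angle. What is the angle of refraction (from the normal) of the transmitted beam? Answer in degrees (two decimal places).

θ_t ≈ 41.81°

θ_B = arctan(n₂/n₁) = arctan(1.517/1.357) = 48.19°.
At Brewster's angle the reflected and refracted rays are perpendicular, so θ_t = 90° − θ_B = 90° − 48.19° = 41.81°.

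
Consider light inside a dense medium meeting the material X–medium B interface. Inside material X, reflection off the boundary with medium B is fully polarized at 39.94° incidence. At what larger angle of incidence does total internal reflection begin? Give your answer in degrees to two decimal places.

θ_c ≈ 56.86°

n₂/n₁ = tan 39.94° = 0.8373; the critical angle satisfies sin θ_c = n₂/n₁.
θ_c = arcsin(0.8373) = 56.86°.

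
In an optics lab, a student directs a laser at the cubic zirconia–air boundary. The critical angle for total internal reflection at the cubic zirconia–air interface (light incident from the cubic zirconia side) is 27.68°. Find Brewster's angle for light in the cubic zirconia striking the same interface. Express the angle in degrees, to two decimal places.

At the critical angle sin θ_c = n₂/n₁, giving n₂/n₁ = sin 27.68° = 0.4645.
Then tan θ_B = n₂/n₁ = 0.4645, so θ_B = arctan 0.4645 = 24.92°.

θ_B ≈ 24.92°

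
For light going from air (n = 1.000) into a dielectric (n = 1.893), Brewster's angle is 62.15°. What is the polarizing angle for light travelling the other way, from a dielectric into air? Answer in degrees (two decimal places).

θ_B' ≈ 27.85°

tan θ_B' = n₁/n₂ = 1/tan θ_B, so θ_B' = 90° − θ_B.
θ_B' = 90° − 62.15° = 27.85°.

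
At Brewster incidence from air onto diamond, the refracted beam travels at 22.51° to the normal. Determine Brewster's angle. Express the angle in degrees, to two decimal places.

Brewster's condition makes the reflected and refracted beams perpendicular: θ_B + θ_t = 90°.
So θ_B = 90° − θ_t = 90° − 22.51° = 67.49°.

θ_B ≈ 67.49°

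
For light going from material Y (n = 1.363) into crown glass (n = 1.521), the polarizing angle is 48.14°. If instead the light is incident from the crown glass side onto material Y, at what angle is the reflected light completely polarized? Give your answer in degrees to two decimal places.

tan θ_B' = n₁/n₂ = 1/tan θ_B, so θ_B' = 90° − θ_B.
θ_B' = 90° − 48.14° = 41.86°.

θ_B' ≈ 41.86°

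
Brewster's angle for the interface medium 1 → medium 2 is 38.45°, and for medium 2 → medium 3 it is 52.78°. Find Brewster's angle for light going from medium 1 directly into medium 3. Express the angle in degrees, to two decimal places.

θ_B ≈ 46.27°

n₂/n₁ = tan 38.45° = 0.7940 and n₃/n₂ = tan 52.78° = 1.3165.
Multiplying, n₃/n₁ = 0.7940 × 1.3165 = 1.0453, and θ_B(1→3) = arctan 1.0453 = 46.27°.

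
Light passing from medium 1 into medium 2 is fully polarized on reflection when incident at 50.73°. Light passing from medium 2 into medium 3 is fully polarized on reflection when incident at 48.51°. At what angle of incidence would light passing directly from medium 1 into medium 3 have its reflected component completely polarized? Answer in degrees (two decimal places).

tan θ_B(1→2) = n₂/n₁ = tan 50.73° = 1.2231.
tan θ_B(2→3) = n₃/n₂ = tan 48.51° = 1.1307.
Multiplying, n₃/n₁ = 1.2231 × 1.1307 = 1.3829, and θ_B(1→3) = arctan 1.3829 = 54.13°.

θ_B ≈ 54.13°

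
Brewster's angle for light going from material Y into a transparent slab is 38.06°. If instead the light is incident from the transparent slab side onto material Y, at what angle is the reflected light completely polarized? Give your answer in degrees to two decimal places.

θ_B' ≈ 51.94°

The two Brewster angles are complementary: θ_B' = 90° − θ_B = 90° − 38.06° = 51.94°.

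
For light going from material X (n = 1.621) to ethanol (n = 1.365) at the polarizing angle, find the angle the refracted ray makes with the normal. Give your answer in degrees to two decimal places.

tan θ_B = n₂/n₁ = 1.365/1.621 = 0.8421, so θ_B = 40.10°.
The refracted ray is perpendicular to the reflected ray, so θ_t = 90° − θ_B = 49.90°.

θ_t ≈ 49.90°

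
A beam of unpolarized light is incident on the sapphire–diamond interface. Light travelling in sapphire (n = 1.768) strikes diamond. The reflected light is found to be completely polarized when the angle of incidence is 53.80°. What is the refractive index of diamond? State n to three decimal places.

n ≈ 2.416

Full polarization of the reflected beam means tan θ_B = n₂/n₁, where n₁ is the incident medium (sapphire).
n₂ = n₁ tan θ_B = 1.768 × tan 53.80° = 2.416.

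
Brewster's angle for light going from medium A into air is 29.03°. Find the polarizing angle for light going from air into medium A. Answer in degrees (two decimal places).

Reversing the direction swaps n₁ and n₂, so tan θ_B' = 1/tan θ_B and θ_B' = 90° − θ_B.
Hence θ_B' = 90° − 29.03° = 60.97°.

θ_B' ≈ 60.97°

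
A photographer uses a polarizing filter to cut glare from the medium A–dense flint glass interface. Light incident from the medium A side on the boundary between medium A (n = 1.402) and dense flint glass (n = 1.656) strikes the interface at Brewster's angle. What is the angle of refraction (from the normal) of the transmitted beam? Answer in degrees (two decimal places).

First find Brewster's angle: tan θ_B = 1.656/1.402 = 1.1812, giving θ_B = 49.75°.
The refracted ray is perpendicular to the reflected ray, so θ_t = 90° − θ_B = 40.25°.

θ_t ≈ 40.25°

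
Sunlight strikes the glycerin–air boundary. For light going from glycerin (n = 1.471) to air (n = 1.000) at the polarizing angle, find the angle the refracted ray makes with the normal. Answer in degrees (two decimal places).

θ_t ≈ 55.79°

First find Brewster's angle: tan θ_B = 1.000/1.471 = 0.6798, giving θ_B = 34.21°.
At Brewster's angle the reflected and refracted rays are perpendicular, so θ_t = 90° − θ_B = 90° − 34.21° = 55.79°.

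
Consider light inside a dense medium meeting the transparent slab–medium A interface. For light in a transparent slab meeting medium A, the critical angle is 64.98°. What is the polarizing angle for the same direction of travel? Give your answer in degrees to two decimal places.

θ_B ≈ 42.18°

sin θ_c = n₂/n₁, so n₂/n₁ = sin 64.98° = 0.9062.
Brewster: tan θ_B = n₂/n₁ = 0.9062.
θ_B = arctan(0.9062) = 42.18°.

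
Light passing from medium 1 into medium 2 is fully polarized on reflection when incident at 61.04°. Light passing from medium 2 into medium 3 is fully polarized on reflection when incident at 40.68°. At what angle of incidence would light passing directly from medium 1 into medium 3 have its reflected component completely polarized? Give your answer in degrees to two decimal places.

tan θ_B(1→2) = n₂/n₁ = tan 61.04° = 1.8070.
tan θ_B(2→3) = n₃/n₂ = tan 40.68° = 0.8595.
n₃/n₁ = 1.5532. Then tan θ_B(1→3) = n₃/n₁, so θ_B(1→3) = arctan(1.5532) = 57.23°.

θ_B ≈ 57.23°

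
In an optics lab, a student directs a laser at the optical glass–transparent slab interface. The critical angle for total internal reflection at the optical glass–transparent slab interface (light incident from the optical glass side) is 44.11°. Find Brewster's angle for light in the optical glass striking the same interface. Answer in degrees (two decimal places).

θ_B ≈ 34.84°

sin θ_c = n₂/n₁, so n₂/n₁ = sin 44.11° = 0.6960.
Brewster: tan θ_B = n₂/n₁ = 0.6960.
θ_B = arctan(0.6960) = 34.84°.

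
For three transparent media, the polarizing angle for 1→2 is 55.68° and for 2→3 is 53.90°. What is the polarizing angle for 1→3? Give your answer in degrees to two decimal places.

n₂/n₁ = tan 55.68° = 1.4648 and n₃/n₂ = tan 53.90° = 1.3713.
n₃/n₁ = 2.0088. Then tan θ_B(1→3) = n₃/n₁, so θ_B(1→3) = arctan(2.0088) = 63.54°.

θ_B ≈ 63.54°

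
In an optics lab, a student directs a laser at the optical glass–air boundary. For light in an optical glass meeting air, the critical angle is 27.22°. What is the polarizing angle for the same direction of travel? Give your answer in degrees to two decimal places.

θ_B ≈ 24.58°

sin θ_c = n₂/n₁, so n₂/n₁ = sin 27.22° = 0.4574.
Brewster: tan θ_B = n₂/n₁ = 0.4574.
θ_B = arctan(0.4574) = 24.58°.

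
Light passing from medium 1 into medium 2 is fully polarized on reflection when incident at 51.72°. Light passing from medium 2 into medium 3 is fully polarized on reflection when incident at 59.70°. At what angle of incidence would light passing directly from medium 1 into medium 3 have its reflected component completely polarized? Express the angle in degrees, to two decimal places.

θ_B ≈ 65.24°

Each Brewster angle gives a ratio: n₂/n₁ = tan 51.72° = 1.2671, n₃/n₂ = tan 59.70° = 1.7113.
Multiplying, n₃/n₁ = 1.2671 × 1.7113 = 2.1684, and θ_B(1→3) = arctan 2.1684 = 65.24°.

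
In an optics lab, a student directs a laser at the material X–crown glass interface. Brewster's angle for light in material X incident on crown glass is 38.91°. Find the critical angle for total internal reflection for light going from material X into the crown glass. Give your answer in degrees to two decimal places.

tan θ_B = n₂/n₁ = tan 38.91° = 0.8072.
Total internal reflection: sin θ_c = n₂/n₁ = 0.8072.
θ_c = arcsin(0.8072) = 53.82°.

θ_c ≈ 53.82°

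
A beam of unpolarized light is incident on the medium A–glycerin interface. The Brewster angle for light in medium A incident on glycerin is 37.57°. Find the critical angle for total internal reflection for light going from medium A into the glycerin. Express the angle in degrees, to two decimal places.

n₂/n₁ = tan 37.57° = 0.7693; the critical angle satisfies sin θ_c = n₂/n₁.
θ_c = arcsin(0.7693) = 50.29°.

θ_c ≈ 50.29°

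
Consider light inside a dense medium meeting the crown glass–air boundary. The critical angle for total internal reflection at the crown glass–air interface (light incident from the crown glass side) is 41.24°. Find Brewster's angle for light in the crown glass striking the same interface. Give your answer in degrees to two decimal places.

θ_B ≈ 33.39°

sin θ_c = n₂/n₁, so n₂/n₁ = sin 41.24° = 0.6592.
Brewster: tan θ_B = n₂/n₁ = 0.6592.
θ_B = arctan(0.6592) = 33.39°.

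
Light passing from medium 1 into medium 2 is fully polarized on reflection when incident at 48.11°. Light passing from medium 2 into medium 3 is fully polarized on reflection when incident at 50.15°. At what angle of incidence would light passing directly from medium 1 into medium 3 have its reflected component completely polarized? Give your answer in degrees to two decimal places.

θ_B ≈ 53.18°

Each Brewster angle gives a ratio: n₂/n₁ = tan 48.11° = 1.1149, n₃/n₂ = tan 50.15° = 1.1981.
Multiplying, n₃/n₁ = 1.1149 × 1.1981 = 1.3358, and θ_B(1→3) = arctan 1.3358 = 53.18°.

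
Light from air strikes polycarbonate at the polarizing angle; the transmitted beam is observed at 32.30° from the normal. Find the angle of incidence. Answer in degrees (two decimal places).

θ_B ≈ 57.70°

At Brewster's angle the reflected and refracted rays are perpendicular, so θ_B + θ_t = 90°.
θ_B = 90° − 32.30° = 57.70°.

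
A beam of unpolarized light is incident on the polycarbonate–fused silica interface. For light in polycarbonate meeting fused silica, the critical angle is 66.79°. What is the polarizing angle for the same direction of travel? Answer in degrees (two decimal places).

θ_B ≈ 42.59°

sin θ_c = n₂/n₁, so n₂/n₁ = sin 66.79° = 0.9191.
Brewster: tan θ_B = n₂/n₁ = 0.9191.
θ_B = arctan(0.9191) = 42.59°.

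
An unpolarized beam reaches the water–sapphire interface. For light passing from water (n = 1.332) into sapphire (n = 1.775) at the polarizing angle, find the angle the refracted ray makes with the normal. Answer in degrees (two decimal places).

θ_t ≈ 36.89°

tan θ_B = n₂/n₁ = 1.775/1.332 = 1.3326, so θ_B = 53.11°.
The refracted ray is perpendicular to the reflected ray, so θ_t = 90° − θ_B = 36.89°.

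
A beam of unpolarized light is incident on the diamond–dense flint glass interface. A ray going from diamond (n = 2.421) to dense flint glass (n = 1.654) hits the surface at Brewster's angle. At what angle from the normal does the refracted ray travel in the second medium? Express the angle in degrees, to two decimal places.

First find Brewster's angle: tan θ_B = 1.654/2.421 = 0.6832, giving θ_B = 34.34°.
At Brewster's angle the reflected and refracted rays are perpendicular, so θ_t = 90° − θ_B = 90° − 34.34° = 55.66°.

θ_t ≈ 55.66°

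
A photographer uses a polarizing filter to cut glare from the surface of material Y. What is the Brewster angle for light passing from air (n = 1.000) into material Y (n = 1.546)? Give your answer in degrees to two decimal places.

θ_B ≈ 57.10°

tan θ_B = n₂/n₁ = 1.546/1.000 = 1.5460.
θ_B = arctan(1.5460) = 57.10°.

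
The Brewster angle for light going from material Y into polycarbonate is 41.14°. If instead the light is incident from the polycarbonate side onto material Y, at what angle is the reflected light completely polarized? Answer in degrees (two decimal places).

Reversing the direction swaps n₁ and n₂, so tan θ_B' = 1/tan θ_B and θ_B' = 90° − θ_B.
Hence θ_B' = 90° − 41.14° = 48.86°.

θ_B' ≈ 48.86°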